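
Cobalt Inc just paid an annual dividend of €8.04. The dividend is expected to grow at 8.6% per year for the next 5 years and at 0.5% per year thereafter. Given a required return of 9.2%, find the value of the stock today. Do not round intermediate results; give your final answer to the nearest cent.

D_1 = 8.73144
D_2 = 9.48234
D_3 = 10.29783
D_4 = 11.18344
D_5 = 12.14521
Terminal value at year 5: TV = D_5×(1+g_2)/(r−g_2) = 12.20594/0.087 = 140.29816
P_0 = D_1/(1+r)^1 + D_2/(1+r)^2 + D_3/(1+r)^3 + D_4/(1+r)^4 + D_5/(1+r)^5 + TV/(1+r)^5
    = 7.99582 + 7.95189 + 7.90820 + 7.86475 + 7.82153 + 90.35221 = 129.89441

€129.89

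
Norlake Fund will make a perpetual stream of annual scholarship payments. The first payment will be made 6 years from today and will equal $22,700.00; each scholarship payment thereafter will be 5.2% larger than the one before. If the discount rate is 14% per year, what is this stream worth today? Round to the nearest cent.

Value at end of year 5: C₁ / (r − g) = $22,700.00 / (0.14 − 0.052) = $257,954.5455
Discount to today: PV = $257,954.5455 / (1 + 0.14)^5 = $257,954.5455 / 1.925415 = $133,973.51

$133973.51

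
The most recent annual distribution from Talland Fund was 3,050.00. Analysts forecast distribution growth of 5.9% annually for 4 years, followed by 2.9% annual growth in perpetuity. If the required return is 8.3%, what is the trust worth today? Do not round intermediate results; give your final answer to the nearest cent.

D_1 = 3229.95000
D_2 = 3420.51705
D_3 = 3622.32756
D_4 = 3836.04488
Terminal value at year 4: TV = D_4×(1+g_2)/(r−g_2) = 3947.29018/0.054 = 73097.96636
P_0 = D_1/(1+r)^1 + D_2/(1+r)^2 + D_3/(1+r)^3 + D_4/(1+r)^4 + TV/(1+r)^4
    = 2982.40997 + 2916.31778 + 2851.69024 + 2788.49489 + 53136.31933 = 64675.23222

64675.23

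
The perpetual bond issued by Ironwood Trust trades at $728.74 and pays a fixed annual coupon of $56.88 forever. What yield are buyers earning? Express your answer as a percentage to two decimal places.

7.81%

P = C/r ⇒ r = C/P = $56.88/$728.74 = 0.078053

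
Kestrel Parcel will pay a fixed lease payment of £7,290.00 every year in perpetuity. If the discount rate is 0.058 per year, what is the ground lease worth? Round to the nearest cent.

£125689.66

Level perpetuity: PV = C / r = £7,290.00 / 0.058 = £125,689.66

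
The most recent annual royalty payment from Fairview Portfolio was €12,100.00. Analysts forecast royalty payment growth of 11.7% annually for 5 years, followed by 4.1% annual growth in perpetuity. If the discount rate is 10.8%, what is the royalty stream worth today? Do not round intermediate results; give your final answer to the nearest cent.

D_1 = 13515.70000
D_2 = 15097.03690
D_3 = 16863.39022
D_4 = 18836.40687
D_5 = 21040.26648
Terminal value at year 5: TV = D_5×(1+g_2)/(r−g_2) = 21902.91740/0.067 = 326909.21496
P_0 = D_1/(1+r)^1 + D_2/(1+r)^2 + D_3/(1+r)^3 + D_4/(1+r)^4 + D_5/(1+r)^5 + TV/(1+r)^5
    = 12198.28520 + 12297.36874 + 12397.25712 + 12497.95686 + 12599.47456 + 195761.98531 = 257752.32779

€257752.33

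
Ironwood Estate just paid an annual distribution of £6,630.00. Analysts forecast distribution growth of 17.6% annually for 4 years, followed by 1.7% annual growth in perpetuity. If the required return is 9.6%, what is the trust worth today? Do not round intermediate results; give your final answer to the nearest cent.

D_1 = 7796.88000
D_2 = 9169.13088
D_3 = 10782.89791
D_4 = 12680.68795
Terminal value at year 4: TV = D_4×(1+g_2)/(r−g_2) = 12896.25964/0.079 = 163243.79295
P_0 = D_1/(1+r)^1 + D_2/(1+r)^2 + D_3/(1+r)^3 + D_4/(1+r)^4 + TV/(1+r)^4
    = 7113.94161 + 7633.20742 + 8190.37584 + 8788.21349 + 113134.34333 = 144860.08169

£144860.08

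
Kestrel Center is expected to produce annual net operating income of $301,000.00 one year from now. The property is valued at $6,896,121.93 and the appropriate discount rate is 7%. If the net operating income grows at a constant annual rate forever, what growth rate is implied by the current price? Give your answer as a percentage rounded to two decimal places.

2.64%

P = D₁/(r−g) ⇒ g = r − D₁/P = 0.07 − $301,000.00/$6,896,121.93 = 0.026352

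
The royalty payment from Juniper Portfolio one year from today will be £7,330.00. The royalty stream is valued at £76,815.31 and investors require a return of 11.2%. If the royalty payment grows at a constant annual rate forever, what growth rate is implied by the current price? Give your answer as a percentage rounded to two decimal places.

1.66%

P = D₁/(r−g) ⇒ g = r − D₁/P = 0.112 − £7,330.00/£76,815.31 = 0.016576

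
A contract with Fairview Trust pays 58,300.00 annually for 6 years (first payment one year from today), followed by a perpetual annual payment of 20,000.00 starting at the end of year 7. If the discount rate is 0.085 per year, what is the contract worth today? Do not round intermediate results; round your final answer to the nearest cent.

PV of 6-year annuity: 58,300.00 × [1 − (1+0.085)^−6] / 0.085 = 265474.13198
Perpetuity value at year 6: 20,000.00 / 0.085 = 235294.11765
PV of perpetuity: 235294.11765 / (1+0.085)^6 = 144222.37426
Total PV = 265474.13198 + 144222.37426 = 409696.50624

409696.51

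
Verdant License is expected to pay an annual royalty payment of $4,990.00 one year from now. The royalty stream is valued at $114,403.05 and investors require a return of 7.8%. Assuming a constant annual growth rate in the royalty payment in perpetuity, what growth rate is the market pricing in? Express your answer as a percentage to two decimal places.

3.44%

P = D₁/(r−g) ⇒ g = r − D₁/P = 0.078 − $4,990.00/$114,403.05 = 0.034382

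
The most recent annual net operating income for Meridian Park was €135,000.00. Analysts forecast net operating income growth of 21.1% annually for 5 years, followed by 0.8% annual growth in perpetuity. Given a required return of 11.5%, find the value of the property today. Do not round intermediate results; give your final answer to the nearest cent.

D_1 = 163485.00000
D_2 = 197980.33500
D_3 = 239754.18569
D_4 = 290342.31886
D_5 = 351604.54814
Terminal value at year 5: TV = D_5×(1+g_2)/(r−g_2) = 354417.38453/0.107 = 3312312.00495
P_0 = D_1/(1+r)^1 + D_2/(1+r)^2 + D_3/(1+r)^3 + D_4/(1+r)^4 + D_5/(1+r)^5 + TV/(1+r)^5
    = 146623.31839 + 159247.38885 + 172958.37479 + 187849.85818 + 204023.47826 + 1922015.57090 = 2792717.98937

€2792717.99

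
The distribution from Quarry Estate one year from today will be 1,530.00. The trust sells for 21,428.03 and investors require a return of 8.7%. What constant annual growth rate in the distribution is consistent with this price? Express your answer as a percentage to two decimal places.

P = D₁/(r−g) ⇒ g = r − D₁/P = 0.087 − 1,530.00/21,428.03 = 0.015598

1.56%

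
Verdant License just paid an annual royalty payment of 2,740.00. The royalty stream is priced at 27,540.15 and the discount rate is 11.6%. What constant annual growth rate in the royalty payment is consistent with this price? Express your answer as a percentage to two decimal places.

P = D₀(1+g)/(r−g) ⇒ P(r−g) = D₀(1+g) ⇒ g(P+D₀) = P·r − D₀
g = (P·r − D₀)/(P + D₀) = (27,540.15×0.116 − 2,740.00) / (27,540.15 + 2,740.00) = 0.015015

1.50%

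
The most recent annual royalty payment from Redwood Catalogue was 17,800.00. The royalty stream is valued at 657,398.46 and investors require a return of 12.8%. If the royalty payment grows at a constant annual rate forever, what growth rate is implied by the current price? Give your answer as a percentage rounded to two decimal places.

P = D₀(1+g)/(r−g) ⇒ P(r−g) = D₀(1+g) ⇒ g(P+D₀) = P·r − D₀
g = (P·r − D₀)/(P + D₀) = (657,398.46×0.128 − 17,800.00) / (657,398.46 + 17,800.00) = 0.098263

9.83%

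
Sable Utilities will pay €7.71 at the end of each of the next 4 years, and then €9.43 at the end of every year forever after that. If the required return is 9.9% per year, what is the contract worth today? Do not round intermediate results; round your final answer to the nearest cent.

PV of 4-year annuity: €7.71 × [1 − (1+0.099)^−4] / 0.099 = 24.49266
Perpetuity value at year 4: €9.43 / 0.099 = 95.25253
PV of perpetuity: 95.25253 / (1+0.099)^4 = 65.29587
Total PV = 24.49266 + 65.29587 = 89.78853

€89.79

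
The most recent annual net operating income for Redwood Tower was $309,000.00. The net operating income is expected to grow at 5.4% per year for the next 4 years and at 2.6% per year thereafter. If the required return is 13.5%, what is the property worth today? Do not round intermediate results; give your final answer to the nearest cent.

$3193673.24

D_1 = 325686.00000
D_2 = 343273.04400
D_3 = 361809.78838
D_4 = 381347.51695
Terminal value at year 4: TV = D_4×(1+g_2)/(r−g_2) = 391262.55239/0.109 = 3589564.70082
P_0 = D_1/(1+r)^1 + D_2/(1+r)^2 + D_3/(1+r)^3 + D_4/(1+r)^4 + TV/(1+r)^4
    = 286948.01762 + 266469.78905 + 247453.00234 + 229793.36077 + 2163009.06556 = 3193673.23534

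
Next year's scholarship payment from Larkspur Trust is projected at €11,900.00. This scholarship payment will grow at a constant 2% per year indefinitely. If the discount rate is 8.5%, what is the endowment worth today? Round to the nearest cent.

€183076.92

Growing perpetuity: P = D₁ / (r − g) = €11,900.0000 / (0.085 − 0.02) = €183,076.92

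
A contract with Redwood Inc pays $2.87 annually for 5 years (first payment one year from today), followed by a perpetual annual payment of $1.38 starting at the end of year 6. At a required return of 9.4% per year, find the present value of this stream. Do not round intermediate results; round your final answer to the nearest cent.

PV of 5-year annuity: $2.87 × [1 − (1+0.094)^−5] / 0.094 = 11.04839
Perpetuity value at year 5: $1.38 / 0.094 = 14.68085
PV of perpetuity: 14.68085 / (1+0.094)^5 = 9.36838
Total PV = 11.04839 + 9.36838 = 20.41678

$20.42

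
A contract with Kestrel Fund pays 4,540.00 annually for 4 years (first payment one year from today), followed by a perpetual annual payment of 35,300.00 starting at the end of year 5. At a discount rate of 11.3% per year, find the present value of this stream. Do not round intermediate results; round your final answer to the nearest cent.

PV of 4-year annuity: 4,540.00 × [1 − (1+0.113)^−4] / 0.113 = 13995.35687
Perpetuity value at year 4: 35,300.00 / 0.113 = 312389.38053
PV of perpetuity: 312389.38053 / (1+0.113)^4 = 203570.85682
Total PV = 13995.35687 + 203570.85682 = 217566.21369

217566.21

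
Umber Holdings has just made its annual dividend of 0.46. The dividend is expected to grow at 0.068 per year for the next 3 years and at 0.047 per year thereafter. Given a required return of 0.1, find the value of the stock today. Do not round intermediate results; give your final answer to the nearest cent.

D_1 = 0.49128
D_2 = 0.52469
D_3 = 0.56037
Terminal value at year 3: TV = D_3×(1+g_2)/(r−g_2) = 0.58670/0.053 = 11.06987
P_0 = D_1/(1+r)^1 + D_2/(1+r)^2 + D_3/(1+r)^3 + TV/(1+r)^3
    = 0.44662 + 0.43363 + 0.42101 + 8.31695 = 9.61821

9.62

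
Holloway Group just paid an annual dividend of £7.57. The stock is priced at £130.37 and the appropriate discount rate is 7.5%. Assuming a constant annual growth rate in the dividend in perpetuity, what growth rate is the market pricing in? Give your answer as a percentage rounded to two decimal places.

P = D₀(1+g)/(r−g) ⇒ P(r−g) = D₀(1+g) ⇒ g(P+D₀) = P·r − D₀
g = (P·r − D₀)/(P + D₀) = (£130.37×0.075 − £7.57) / (£130.37 + £7.57) = 0.016005

1.60%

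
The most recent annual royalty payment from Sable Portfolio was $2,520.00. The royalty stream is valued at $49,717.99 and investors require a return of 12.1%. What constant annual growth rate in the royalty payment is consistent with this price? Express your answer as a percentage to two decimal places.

6.69%

P = D₀(1+g)/(r−g) ⇒ P(r−g) = D₀(1+g) ⇒ g(P+D₀) = P·r − D₀
g = (P·r − D₀)/(P + D₀) = ($49,717.99×0.121 − $2,520.00) / ($49,717.99 + $2,520.00) = 0.066922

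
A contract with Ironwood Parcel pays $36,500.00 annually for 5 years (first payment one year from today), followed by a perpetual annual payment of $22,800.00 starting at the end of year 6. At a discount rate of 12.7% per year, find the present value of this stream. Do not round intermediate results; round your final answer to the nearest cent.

PV of 5-year annuity: $36,500.00 × [1 − (1+0.127)^−5] / 0.127 = 129324.25521
Perpetuity value at year 5: $22,800.00 / 0.127 = 179527.55906
PV of perpetuity: 179527.55906 / (1+0.127)^5 = 98744.18868
Total PV = 129324.25521 + 98744.18868 = 228068.44389

$228068.44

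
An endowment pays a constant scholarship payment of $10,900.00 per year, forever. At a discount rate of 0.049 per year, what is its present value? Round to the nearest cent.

Level perpetuity: PV = C / r = $10,900.00 / 0.049 = $222,448.98

$222448.98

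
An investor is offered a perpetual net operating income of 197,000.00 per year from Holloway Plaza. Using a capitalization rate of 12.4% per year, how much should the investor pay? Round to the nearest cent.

Level perpetuity: PV = C / r = 197,000.00 / 0.124 = 1,588,709.68

1588709.68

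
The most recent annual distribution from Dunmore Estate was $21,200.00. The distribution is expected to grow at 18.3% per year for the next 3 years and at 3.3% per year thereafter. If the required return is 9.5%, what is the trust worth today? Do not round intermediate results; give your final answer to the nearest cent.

D_1 = 25079.60000
D_2 = 29669.16680
D_3 = 35098.62432
Terminal value at year 3: TV = D_3×(1+g_2)/(r−g_2) = 36256.87893/0.062 = 584788.36979
P_0 = D_1/(1+r)^1 + D_2/(1+r)^2 + D_3/(1+r)^3 + TV/(1+r)^3
    = 22903.74429 + 24744.41050 + 26733.00239 + 445406.31409 = 519787.47127

$519787.47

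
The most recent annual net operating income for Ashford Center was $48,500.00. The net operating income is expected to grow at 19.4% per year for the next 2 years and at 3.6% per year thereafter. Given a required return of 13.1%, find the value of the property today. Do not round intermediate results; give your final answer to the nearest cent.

D_1 = 57909.00000
D_2 = 69143.34600
Terminal value at year 2: TV = D_2×(1+g_2)/(r−g_2) = 71632.50646/0.095 = 754026.38375
P_0 = D_1/(1+r)^1 + D_2/(1+r)^2 + TV/(1+r)^2
    = 51201.59151 + 54053.66955 + 589469.49113 = 694724.75220

$694724.75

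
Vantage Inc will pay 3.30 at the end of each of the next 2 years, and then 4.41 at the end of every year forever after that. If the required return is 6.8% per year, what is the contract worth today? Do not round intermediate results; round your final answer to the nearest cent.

PV of 2-year annuity: 3.30 × [1 − (1+0.068)^−2] / 0.068 = 5.98304
Perpetuity value at year 2: 4.41 / 0.068 = 64.85294
PV of perpetuity: 64.85294 / (1+0.068)^2 = 56.85742
Total PV = 5.98304 + 56.85742 = 62.84046

62.84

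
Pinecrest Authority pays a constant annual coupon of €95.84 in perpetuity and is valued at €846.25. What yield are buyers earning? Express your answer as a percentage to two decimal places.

11.33%

P = C/r ⇒ r = C/P = €95.84/€846.25 = 0.113253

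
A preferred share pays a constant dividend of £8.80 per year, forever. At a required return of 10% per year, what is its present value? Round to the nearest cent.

Level perpetuity: PV = C / r = £8.80 / 0.1 = £88.00

£88.00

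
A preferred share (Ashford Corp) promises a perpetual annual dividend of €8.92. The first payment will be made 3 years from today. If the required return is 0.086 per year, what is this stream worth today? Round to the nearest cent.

€87.94

Value at end of year 2: C / r = €8.92 / 0.086 = €103.7209
Discount to today: PV = €103.7209 / (1 + 0.086)^2 = €103.7209 / 1.179396 = €87.94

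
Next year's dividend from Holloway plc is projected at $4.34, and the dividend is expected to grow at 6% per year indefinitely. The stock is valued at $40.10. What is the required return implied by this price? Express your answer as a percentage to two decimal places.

P = D₁/(r − g) ⇒ r = D₁/P + g = $4.3400/$40.10 + 0.06 = 0.108229 + 0.06 = 0.168229

16.82%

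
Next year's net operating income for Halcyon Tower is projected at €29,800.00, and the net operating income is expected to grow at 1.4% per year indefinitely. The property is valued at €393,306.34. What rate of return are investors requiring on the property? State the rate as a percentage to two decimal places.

8.98%

P = D₁/(r − g) ⇒ r = D₁/P + g = €29,800.0000/€393,306.34 + 0.014 = 0.075768 + 0.014 = 0.089768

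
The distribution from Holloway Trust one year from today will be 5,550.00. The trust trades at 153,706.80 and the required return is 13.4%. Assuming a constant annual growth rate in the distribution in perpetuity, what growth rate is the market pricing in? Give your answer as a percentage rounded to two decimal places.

9.79%

P = D₁/(r−g) ⇒ g = r − D₁/P = 0.134 − 5,550.00/153,706.80 = 0.097892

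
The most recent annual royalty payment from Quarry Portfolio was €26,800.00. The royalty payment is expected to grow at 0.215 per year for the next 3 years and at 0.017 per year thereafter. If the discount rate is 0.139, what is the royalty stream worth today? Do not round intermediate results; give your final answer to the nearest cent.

€362792.11

D_1 = 32562.00000
D_2 = 39562.83000
D_3 = 48068.83845
Terminal value at year 3: TV = D_3×(1+g_2)/(r−g_2) = 48886.00870/0.122 = 400704.98937
P_0 = D_1/(1+r)^1 + D_2/(1+r)^2 + D_3/(1+r)^3 + TV/(1+r)^3
    = 28588.23529 + 30495.79094 + 32530.62862 + 271177.45330 = 362792.10815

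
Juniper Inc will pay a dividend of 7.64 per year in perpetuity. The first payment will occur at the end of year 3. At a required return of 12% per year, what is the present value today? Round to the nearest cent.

Value at end of year 2: C / r = 7.64 / 0.12 = 63.6667
Discount to today: PV = 63.6667 / (1 + 0.12)^2 = 63.6667 / 1.254400 = 50.75

50.75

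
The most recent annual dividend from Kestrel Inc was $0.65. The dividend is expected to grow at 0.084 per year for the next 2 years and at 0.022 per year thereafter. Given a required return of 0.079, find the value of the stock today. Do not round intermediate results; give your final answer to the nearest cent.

D_1 = 0.70460
D_2 = 0.76379
Terminal value at year 2: TV = D_2×(1+g_2)/(r−g_2) = 0.78059/0.057 = 13.69456
P_0 = D_1/(1+r)^1 + D_2/(1+r)^2 + TV/(1+r)^2
    = 0.65301 + 0.65604 + 11.76265 = 13.07170

$13.07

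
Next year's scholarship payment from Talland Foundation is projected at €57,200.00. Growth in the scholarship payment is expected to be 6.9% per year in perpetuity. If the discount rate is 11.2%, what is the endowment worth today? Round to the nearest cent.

€1330232.56

Growing perpetuity: P = D₁ / (r − g) = €57,200.0000 / (0.112 − 0.069) = €1,330,232.56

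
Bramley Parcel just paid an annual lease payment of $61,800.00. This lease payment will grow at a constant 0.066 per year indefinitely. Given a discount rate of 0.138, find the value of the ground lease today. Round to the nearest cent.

D₁ = D₀ × (1 + g) = $61,800.00 × 1.066 = $65,878.8000
Growing perpetuity: P = D₁ / (r − g) = $65,878.8000 / (0.138 − 0.066) = $914,983.33

$914983.33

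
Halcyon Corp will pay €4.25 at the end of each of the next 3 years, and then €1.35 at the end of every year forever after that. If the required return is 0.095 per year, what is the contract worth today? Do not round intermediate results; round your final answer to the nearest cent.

PV of 3-year annuity: €4.25 × [1 − (1+0.095)^−3] / 0.095 = 10.66285
Perpetuity value at year 3: €1.35 / 0.095 = 14.21053
PV of perpetuity: 14.21053 / (1+0.095)^3 = 10.82350
Total PV = 10.66285 + 10.82350 = 21.48636

€21.49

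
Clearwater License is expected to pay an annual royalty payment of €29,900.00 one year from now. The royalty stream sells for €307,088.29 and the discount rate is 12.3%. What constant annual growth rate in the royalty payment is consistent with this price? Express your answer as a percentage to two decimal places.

P = D₁/(r−g) ⇒ g = r − D₁/P = 0.123 − €29,900.00/€307,088.29 = 0.025634

2.56%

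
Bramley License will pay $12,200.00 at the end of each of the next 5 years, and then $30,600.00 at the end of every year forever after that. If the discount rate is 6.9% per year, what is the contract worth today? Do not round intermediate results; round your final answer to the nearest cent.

PV of 5-year annuity: $12,200.00 × [1 − (1+0.069)^−5] / 0.069 = 50156.63076
Perpetuity value at year 5: $30,600.00 / 0.069 = 443478.26087
PV of perpetuity: 443478.26087 / (1+0.069)^5 = 317675.56404
Total PV = 50156.63076 + 317675.56404 = 367832.19480

$367832.19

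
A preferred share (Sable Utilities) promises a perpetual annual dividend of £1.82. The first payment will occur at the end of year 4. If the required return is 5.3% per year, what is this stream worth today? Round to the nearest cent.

£29.41

Value at end of year 3: C / r = £1.82 / 0.053 = £34.3396
Discount to today: PV = £34.3396 / (1 + 0.053)^3 = £34.3396 / 1.167576 = £29.41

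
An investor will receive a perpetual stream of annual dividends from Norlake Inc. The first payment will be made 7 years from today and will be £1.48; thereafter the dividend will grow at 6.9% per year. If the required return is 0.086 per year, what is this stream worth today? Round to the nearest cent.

£53.07

Value at end of year 6: C₁ / (r − g) = £1.48 / (0.086 − 0.069) = £87.0588
Discount to today: PV = £87.0588 / (1 + 0.086)^6 = £87.0588 / 1.640510 = £53.07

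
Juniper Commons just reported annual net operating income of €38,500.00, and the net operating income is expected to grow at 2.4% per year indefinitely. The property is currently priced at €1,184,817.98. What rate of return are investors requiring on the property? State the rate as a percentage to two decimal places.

D₁ = €38,500.00 × 1.024 = €39,424.0000
P = D₁/(r − g) ⇒ r = D₁/P + g = €39,424.0000/€1,184,817.98 + 0.024 = 0.033274 + 0.024 = 0.057274

5.73%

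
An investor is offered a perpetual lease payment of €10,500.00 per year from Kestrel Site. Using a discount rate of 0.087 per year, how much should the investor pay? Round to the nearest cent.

€120689.66

Level perpetuity: PV = C / r = €10,500.00 / 0.087 = €120,689.66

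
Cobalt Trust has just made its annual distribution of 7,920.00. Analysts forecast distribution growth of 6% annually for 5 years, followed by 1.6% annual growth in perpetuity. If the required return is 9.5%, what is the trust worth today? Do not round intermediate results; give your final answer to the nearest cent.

D_1 = 8395.20000
D_2 = 8898.91200
D_3 = 9432.84672
D_4 = 9998.81752
D_5 = 10598.74657
Terminal value at year 5: TV = D_5×(1+g_2)/(r−g_2) = 10768.32652/0.079 = 136307.93063
P_0 = D_1/(1+r)^1 + D_2/(1+r)^2 + D_3/(1+r)^3 + D_4/(1+r)^4 + D_5/(1+r)^5 + TV/(1+r)^5
    = 7666.84932 + 7421.79020 + 7184.56403 + 6954.92043 + 6732.61704 + 86586.56853 = 122547.30956

122547.31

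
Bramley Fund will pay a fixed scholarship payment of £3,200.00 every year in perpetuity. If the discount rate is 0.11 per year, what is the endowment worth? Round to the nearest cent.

£29090.91

Level perpetuity: PV = C / r = £3,200.00 / 0.11 = £29,090.91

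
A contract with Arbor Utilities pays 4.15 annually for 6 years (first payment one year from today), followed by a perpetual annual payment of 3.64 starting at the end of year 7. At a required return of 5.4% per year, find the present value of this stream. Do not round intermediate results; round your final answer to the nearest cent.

69.96

PV of 6-year annuity: 4.15 × [1 − (1+0.054)^−6] / 0.054 = 20.79733
Perpetuity value at year 6: 3.64 / 0.054 = 67.40741
PV of perpetuity: 67.40741 / (1+0.054)^6 = 49.16590
Total PV = 20.79733 + 49.16590 = 69.96322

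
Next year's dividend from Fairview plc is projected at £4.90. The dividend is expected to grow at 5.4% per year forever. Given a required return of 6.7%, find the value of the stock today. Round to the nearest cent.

£376.92

Growing perpetuity: P = D₁ / (r − g) = £4.9000 / (0.067 − 0.054) = £376.92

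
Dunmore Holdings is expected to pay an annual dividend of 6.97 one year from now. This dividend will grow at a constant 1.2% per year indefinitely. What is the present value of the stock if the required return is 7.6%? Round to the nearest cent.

Growing perpetuity: P = D₁ / (r − g) = 6.9700 / (0.076 − 0.012) = 108.91

108.91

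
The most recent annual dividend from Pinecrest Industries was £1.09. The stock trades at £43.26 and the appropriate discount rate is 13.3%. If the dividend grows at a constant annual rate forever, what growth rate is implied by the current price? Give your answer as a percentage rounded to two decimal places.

P = D₀(1+g)/(r−g) ⇒ P(r−g) = D₀(1+g) ⇒ g(P+D₀) = P·r − D₀
g = (P·r − D₀)/(P + D₀) = (£43.26×0.133 − £1.09) / (£43.26 + £1.09) = 0.105154

10.52%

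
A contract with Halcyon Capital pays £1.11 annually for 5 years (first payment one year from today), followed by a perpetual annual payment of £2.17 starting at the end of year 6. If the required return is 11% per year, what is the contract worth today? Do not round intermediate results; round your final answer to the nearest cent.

PV of 5-year annuity: £1.11 × [1 − (1+0.11)^−5] / 0.11 = 4.10245
Perpetuity value at year 5: £2.17 / 0.11 = 19.72727
PV of perpetuity: 19.72727 / (1+0.11)^5 = 11.70718
Total PV = 4.10245 + 11.70718 = 15.80962

£15.81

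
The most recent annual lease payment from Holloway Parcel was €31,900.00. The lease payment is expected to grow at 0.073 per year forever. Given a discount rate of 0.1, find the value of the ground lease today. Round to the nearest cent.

D₁ = D₀ × (1 + g) = €31,900.00 × 1.073 = €34,228.7000
Growing perpetuity: P = D₁ / (r − g) = €34,228.7000 / (0.1 − 0.073) = €1,267,729.63

€1267729.63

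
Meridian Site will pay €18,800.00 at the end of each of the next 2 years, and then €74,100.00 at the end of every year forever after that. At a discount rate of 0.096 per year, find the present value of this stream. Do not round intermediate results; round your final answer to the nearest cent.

PV of 2-year annuity: €18,800.00 × [1 − (1+0.096)^−2] / 0.096 = 32804.09185
Perpetuity value at year 2: €74,100.00 / 0.096 = 771875.00000
PV of perpetuity: 771875.00000 / (1+0.096)^2 = 642578.02094
Total PV = 32804.09185 + 642578.02094 = 675382.11279

€675382.11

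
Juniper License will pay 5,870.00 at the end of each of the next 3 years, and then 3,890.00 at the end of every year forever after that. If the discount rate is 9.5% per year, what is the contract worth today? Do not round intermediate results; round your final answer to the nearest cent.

45915.00

PV of 3-year annuity: 5,870.00 × [1 − (1+0.095)^−3] / 0.095 = 14727.28308
Perpetuity value at year 3: 3,890.00 / 0.095 = 40947.36842
PV of perpetuity: 40947.36842 / (1+0.095)^3 = 31187.72086
Total PV = 14727.28308 + 31187.72086 = 45915.00394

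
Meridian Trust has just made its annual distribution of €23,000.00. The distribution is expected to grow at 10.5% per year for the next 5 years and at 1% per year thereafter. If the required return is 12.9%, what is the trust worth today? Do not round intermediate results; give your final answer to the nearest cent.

€283195.69

D_1 = 25415.00000
D_2 = 28083.57500
D_3 = 31032.35038
D_4 = 34290.74716
D_5 = 37891.27562
Terminal value at year 5: TV = D_5×(1+g_2)/(r−g_2) = 38270.18837/0.119 = 321598.22162
P_0 = D_1/(1+r)^1 + D_2/(1+r)^2 + D_3/(1+r)^3 + D_4/(1+r)^4 + D_5/(1+r)^5 + TV/(1+r)^5
    = 22511.07174 + 22032.53700 + 21564.17484 + 21105.76899 + 20657.10783 + 175325.03283 = 283195.69324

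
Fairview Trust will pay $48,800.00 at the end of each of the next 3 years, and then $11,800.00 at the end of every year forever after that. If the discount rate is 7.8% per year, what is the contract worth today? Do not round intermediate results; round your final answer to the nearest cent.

PV of 3-year annuity: $48,800.00 × [1 − (1+0.078)^−3] / 0.078 = 126217.56835
Perpetuity value at year 3: $11,800.00 / 0.078 = 151282.05128
PV of perpetuity: 151282.05128 / (1+0.078)^3 = 120762.22943
Total PV = 126217.56835 + 120762.22943 = 246979.79778

$246979.80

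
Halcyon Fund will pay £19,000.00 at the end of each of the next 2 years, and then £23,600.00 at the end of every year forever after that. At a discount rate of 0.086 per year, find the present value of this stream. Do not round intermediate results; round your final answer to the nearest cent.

PV of 2-year annuity: £19,000.00 × [1 − (1+0.086)^−2] / 0.086 = 33605.33697
Perpetuity value at year 2: £23,600.00 / 0.086 = 274418.60465
PV of perpetuity: 274418.60465 / (1+0.086)^2 = 232677.23873
Total PV = 33605.33697 + 232677.23873 = 266282.57570

£266282.58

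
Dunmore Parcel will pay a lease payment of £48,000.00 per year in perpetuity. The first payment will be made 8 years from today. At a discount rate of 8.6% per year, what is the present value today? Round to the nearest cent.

Value at end of year 7: C / r = £48,000.00 / 0.086 = £558,139.5349
Discount to today: PV = £558,139.5349 / (1 + 0.086)^7 = £558,139.5349 / 1.781594 = £313,280.97

£313280.97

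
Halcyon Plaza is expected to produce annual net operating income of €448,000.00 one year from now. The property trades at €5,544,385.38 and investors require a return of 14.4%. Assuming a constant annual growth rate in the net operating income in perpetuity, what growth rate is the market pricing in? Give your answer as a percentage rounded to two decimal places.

P = D₁/(r−g) ⇒ g = r − D₁/P = 0.144 − €448,000.00/€5,544,385.38 = 0.063198

6.32%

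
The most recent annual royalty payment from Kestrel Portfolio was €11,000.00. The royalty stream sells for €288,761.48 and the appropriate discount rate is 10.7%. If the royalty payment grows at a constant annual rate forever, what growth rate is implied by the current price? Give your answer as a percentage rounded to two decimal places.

6.64%

P = D₀(1+g)/(r−g) ⇒ P(r−g) = D₀(1+g) ⇒ g(P+D₀) = P·r − D₀
g = (P·r − D₀)/(P + D₀) = (€288,761.48×0.107 − €11,000.00) / (€288,761.48 + €11,000.00) = 0.066378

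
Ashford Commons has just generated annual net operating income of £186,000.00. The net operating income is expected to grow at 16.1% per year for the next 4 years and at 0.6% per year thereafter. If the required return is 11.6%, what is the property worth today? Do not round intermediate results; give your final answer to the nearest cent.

£2814549.00

D_1 = 215946.00000
D_2 = 250713.30600
D_3 = 291078.14827
D_4 = 337941.73014
Terminal value at year 4: TV = D_4×(1+g_2)/(r−g_2) = 339969.38052/0.11 = 3090630.73198
P_0 = D_1/(1+r)^1 + D_2/(1+r)^2 + D_3/(1+r)^3 + D_4/(1+r)^4 + TV/(1+r)^4
    = 193500.00000 + 201302.41935 + 209419.45239 + 217863.78515 + 1992463.34420 = 2814549.00110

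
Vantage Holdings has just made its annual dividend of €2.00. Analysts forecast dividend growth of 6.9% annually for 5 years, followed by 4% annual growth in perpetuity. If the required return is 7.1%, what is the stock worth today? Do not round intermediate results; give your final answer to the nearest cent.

€76.42

D_1 = 2.13800
D_2 = 2.28552
D_3 = 2.44322
D_4 = 2.61181
D_5 = 2.79202
Terminal value at year 5: TV = D_5×(1+g_2)/(r−g_2) = 2.90370/0.031 = 93.66777
P_0 = D_1/(1+r)^1 + D_2/(1+r)^2 + D_3/(1+r)^3 + D_4/(1+r)^4 + D_5/(1+r)^5 + TV/(1+r)^5
    = 1.99627 + 1.99254 + 1.98882 + 1.98510 + 1.98140 + 66.47262 = 76.41674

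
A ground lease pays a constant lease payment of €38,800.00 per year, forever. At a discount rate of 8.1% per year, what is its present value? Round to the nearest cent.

Level perpetuity: PV = C / r = €38,800.00 / 0.081 = €479,012.35

€479012.35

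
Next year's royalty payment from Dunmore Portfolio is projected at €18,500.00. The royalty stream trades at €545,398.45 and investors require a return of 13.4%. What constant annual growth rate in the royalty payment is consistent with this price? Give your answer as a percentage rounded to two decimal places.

10.01%

P = D₁/(r−g) ⇒ g = r − D₁/P = 0.134 − €18,500.00/€545,398.45 = 0.100080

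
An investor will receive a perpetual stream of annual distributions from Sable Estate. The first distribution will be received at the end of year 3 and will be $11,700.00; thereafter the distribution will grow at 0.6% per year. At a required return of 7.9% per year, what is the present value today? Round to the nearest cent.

Value at end of year 2: C₁ / (r − g) = $11,700.00 / (0.079 − 0.006) = $160,273.9726
Discount to today: PV = $160,273.9726 / (1 + 0.079)^2 = $160,273.9726 / 1.164241 = $137,663.91

$137663.91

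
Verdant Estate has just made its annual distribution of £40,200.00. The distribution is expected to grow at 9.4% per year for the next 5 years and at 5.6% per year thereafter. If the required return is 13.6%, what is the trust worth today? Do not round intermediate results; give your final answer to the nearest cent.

£619311.45

D_1 = 43978.80000
D_2 = 48112.80720
D_3 = 52635.41108
D_4 = 57583.13972
D_5 = 62995.95485
Terminal value at year 5: TV = D_5×(1+g_2)/(r−g_2) = 66523.72832/0.08 = 831546.60404
P_0 = D_1/(1+r)^1 + D_2/(1+r)^2 + D_3/(1+r)^3 + D_4/(1+r)^4 + D_5/(1+r)^5 + TV/(1+r)^5
    = 38713.73239 + 37282.41482 + 35904.01568 + 34576.57848 + 33298.21907 + 439536.49170 = 619311.45216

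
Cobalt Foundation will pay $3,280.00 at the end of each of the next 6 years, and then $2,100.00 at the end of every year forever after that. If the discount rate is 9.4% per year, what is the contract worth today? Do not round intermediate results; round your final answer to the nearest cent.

$27571.27

PV of 6-year annuity: $3,280.00 × [1 − (1+0.094)^−6] / 0.094 = 14539.97846
Perpetuity value at year 6: $2,100.00 / 0.094 = 22340.42553
PV of perpetuity: 22340.42553 / (1+0.094)^6 = 13031.29298
Total PV = 14539.97846 + 13031.29298 = 27571.27144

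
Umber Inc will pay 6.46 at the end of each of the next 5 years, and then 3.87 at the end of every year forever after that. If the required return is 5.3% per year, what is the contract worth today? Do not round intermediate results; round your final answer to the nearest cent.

PV of 5-year annuity: 6.46 × [1 − (1+0.053)^−5] / 0.053 = 27.73799
Perpetuity value at year 5: 3.87 / 0.053 = 73.01887
PV of perpetuity: 73.01887 / (1+0.053)^5 = 56.40184
Total PV = 27.73799 + 56.40184 = 84.13983

84.14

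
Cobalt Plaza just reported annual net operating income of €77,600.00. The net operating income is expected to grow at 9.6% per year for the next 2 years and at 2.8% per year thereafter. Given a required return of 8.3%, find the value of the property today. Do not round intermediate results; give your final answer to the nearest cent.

D_1 = 85049.60000
D_2 = 93214.36160
Terminal value at year 2: TV = D_2×(1+g_2)/(r−g_2) = 95824.36372/0.055 = 1742261.15863
P_0 = D_1/(1+r)^1 + D_2/(1+r)^2 + TV/(1+r)^2
    = 78531.48661 + 79474.15450 + 1485444.19688 = 1643449.83799

€1643449.84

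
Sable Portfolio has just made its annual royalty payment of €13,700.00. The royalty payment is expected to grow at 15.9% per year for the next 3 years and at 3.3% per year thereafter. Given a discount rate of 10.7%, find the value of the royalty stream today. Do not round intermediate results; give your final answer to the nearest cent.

€264564.43

D_1 = 15878.30000
D_2 = 18402.94970
D_3 = 21329.01870
Terminal value at year 3: TV = D_3×(1+g_2)/(r−g_2) = 22032.87632/0.074 = 297741.57188
P_0 = D_1/(1+r)^1 + D_2/(1+r)^2 + D_3/(1+r)^3 + TV/(1+r)^3
    = 14343.54110 + 15017.31178 + 15722.73202 + 219480.84027 = 264564.42517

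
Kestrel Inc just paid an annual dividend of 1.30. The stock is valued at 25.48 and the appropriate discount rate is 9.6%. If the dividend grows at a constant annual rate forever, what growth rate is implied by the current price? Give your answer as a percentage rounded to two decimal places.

P = D₀(1+g)/(r−g) ⇒ P(r−g) = D₀(1+g) ⇒ g(P+D₀) = P·r − D₀
g = (P·r − D₀)/(P + D₀) = (25.48×0.096 − 1.30) / (25.48 + 1.30) = 0.042796

4.28%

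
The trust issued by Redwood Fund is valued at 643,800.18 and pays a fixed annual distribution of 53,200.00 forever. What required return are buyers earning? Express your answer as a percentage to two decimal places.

8.26%

P = C/r ⇒ r = C/P = 53,200.00/643,800.18 = 0.082634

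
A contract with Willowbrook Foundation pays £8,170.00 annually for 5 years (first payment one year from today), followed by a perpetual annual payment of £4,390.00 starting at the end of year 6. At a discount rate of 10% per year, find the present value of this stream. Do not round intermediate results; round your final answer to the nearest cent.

£58229.17

PV of 5-year annuity: £8,170.00 × [1 − (1+0.1)^−5] / 0.1 = 30970.72791
Perpetuity value at year 5: £4,390.00 / 0.1 = 43900.00000
PV of perpetuity: 43900.00000 / (1+0.1)^5 = 27258.44608
Total PV = 30970.72791 + 27258.44608 = 58229.17399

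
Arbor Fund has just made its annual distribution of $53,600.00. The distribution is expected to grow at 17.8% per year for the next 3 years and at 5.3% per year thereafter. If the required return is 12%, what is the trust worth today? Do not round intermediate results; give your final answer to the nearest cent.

$1158203.89

D_1 = 63140.80000
D_2 = 74379.86240
D_3 = 87619.47791
Terminal value at year 3: TV = D_3×(1+g_2)/(r−g_2) = 92263.31024/0.067 = 1377064.33188
P_0 = D_1/(1+r)^1 + D_2/(1+r)^2 + D_3/(1+r)^3 + TV/(1+r)^3
    = 56375.71429 + 59295.17092 + 62365.81370 + 980167.19140 = 1158203.89031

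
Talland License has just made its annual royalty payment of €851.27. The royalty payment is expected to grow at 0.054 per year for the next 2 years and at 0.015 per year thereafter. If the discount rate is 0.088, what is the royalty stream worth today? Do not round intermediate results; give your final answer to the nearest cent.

€12731.52

D_1 = 897.23858
D_2 = 945.68946
Terminal value at year 2: TV = D_2×(1+g_2)/(r−g_2) = 959.87481/0.073 = 13148.96994
P_0 = D_1/(1+r)^1 + D_2/(1+r)^2 + TV/(1+r)^2
    = 824.66781 + 798.89694 + 11107.95065 = 12731.51541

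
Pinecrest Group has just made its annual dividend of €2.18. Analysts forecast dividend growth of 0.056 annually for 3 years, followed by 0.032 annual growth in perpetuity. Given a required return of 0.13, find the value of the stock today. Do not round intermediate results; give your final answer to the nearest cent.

D_1 = 2.30208
D_2 = 2.43100
D_3 = 2.56713
Terminal value at year 3: TV = D_3×(1+g_2)/(r−g_2) = 2.64928/0.098 = 27.03347
P_0 = D_1/(1+r)^1 + D_2/(1+r)^2 + D_3/(1+r)^3 + TV/(1+r)^3
    = 2.03724 + 1.90383 + 1.77915 + 18.73555 = 24.45577

€24.46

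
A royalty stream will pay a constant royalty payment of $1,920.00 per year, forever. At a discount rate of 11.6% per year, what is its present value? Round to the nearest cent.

Level perpetuity: PV = C / r = $1,920.00 / 0.116 = $16,551.72

$16551.72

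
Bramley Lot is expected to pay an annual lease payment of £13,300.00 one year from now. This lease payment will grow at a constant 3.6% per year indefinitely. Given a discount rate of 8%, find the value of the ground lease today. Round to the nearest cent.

Growing perpetuity: P = D₁ / (r − g) = £13,300.0000 / (0.08 − 0.036) = £302,272.73

£302272.73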